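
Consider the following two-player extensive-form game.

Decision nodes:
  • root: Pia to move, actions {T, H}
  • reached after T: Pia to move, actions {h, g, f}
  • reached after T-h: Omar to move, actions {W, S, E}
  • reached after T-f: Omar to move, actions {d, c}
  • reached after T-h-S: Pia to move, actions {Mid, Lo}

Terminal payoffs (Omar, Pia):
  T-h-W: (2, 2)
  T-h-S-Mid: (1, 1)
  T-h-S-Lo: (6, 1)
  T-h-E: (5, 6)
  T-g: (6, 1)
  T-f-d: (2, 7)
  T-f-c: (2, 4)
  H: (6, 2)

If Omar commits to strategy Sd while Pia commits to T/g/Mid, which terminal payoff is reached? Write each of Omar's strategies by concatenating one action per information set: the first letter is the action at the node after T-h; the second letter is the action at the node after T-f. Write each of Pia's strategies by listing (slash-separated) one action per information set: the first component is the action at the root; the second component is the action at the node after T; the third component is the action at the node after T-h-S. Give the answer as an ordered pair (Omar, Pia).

Trace the play path from the root:
  Pia plays T
  Pia plays g at [T]
→ terminal payoff (6, 1).
(Omar's choice at the node after T-h is never reached on this path, so it doesn't affect the outcome.)

(6, 1)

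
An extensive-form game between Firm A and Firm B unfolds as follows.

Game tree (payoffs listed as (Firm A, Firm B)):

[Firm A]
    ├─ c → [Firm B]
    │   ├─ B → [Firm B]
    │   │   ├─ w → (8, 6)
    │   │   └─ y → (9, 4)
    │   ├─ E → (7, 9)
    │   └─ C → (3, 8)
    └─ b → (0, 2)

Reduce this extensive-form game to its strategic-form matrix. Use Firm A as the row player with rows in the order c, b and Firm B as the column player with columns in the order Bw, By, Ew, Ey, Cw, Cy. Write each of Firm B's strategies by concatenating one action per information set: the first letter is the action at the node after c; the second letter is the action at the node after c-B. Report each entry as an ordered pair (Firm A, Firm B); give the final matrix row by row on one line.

           Bw       By       Ew       Ey       Cw       Cy
   c    (8,6)    (9,4)    (7,9)    (7,9)    (3,8)    (3,8)
   b    (0,2)    (0,2)    (0,2)    (0,2)    (0,2)    (0,2)

c: (8,6) (9,4) (7,9) (7,9) (3,8) (3,8) | b: (0,2) (0,2) (0,2) (0,2) (0,2) (0,2)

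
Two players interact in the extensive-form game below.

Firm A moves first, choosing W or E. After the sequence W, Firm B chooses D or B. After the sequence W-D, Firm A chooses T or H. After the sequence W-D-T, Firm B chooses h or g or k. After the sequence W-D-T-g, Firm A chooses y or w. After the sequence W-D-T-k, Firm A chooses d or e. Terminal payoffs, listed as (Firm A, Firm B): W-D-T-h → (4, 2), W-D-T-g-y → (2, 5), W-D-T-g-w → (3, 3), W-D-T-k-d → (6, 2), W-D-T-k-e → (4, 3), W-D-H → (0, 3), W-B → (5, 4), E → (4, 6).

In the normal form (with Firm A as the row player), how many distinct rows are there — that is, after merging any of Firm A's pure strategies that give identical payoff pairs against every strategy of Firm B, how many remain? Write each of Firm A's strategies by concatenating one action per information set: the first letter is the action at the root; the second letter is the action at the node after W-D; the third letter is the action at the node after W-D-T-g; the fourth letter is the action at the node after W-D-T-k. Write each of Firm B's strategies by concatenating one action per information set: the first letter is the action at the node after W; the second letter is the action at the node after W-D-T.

6

Firm A has 16 pure strategies: WTyd, WTye, WTwd, WTwe, WHyd, WHye, WHwd, WHwe, ETyd, ETye, ETwd, ETwe, EHyd, EHye, EHwd, EHwe. Columns: Dh, Dg, Dk, Bh, Bg, Bk.
{WTyd} → row (4,2) (2,5) (6,2) (5,4) (5,4) (5,4)
{WTye} → row (4,2) (2,5) (4,3) (5,4) (5,4) (5,4)
{WTwd} → row (4,2) (3,3) (6,2) (5,4) (5,4) (5,4)
{WTwe} → row (4,2) (3,3) (4,3) (5,4) (5,4) (5,4)
{WHyd, WHye, WHwd, WHwe} → row (0,3) (0,3) (0,3) (5,4) (5,4) (5,4)
{ETyd, ETye, ETwd, ETwe, EHyd, EHye, EHwd, EHwe} → row (4,6) (4,6) (4,6) (4,6) (4,6) (4,6)
That's 6 distinct rows out of 16 strategies.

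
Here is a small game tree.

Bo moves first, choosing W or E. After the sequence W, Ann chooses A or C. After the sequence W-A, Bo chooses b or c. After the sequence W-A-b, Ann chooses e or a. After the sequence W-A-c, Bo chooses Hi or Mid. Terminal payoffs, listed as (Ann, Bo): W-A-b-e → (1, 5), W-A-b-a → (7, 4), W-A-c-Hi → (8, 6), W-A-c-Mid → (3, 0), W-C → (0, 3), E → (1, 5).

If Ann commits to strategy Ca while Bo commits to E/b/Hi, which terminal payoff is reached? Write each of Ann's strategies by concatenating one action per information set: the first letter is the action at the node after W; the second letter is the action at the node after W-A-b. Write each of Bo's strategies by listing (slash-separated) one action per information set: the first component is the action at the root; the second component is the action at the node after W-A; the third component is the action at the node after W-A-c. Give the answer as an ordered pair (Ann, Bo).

Trace the play path from the root:
  Bo plays E
→ terminal payoff (1, 5).
(Ann's choice at the node after W is never reached on this path, so it doesn't affect the outcome.)

(1, 5)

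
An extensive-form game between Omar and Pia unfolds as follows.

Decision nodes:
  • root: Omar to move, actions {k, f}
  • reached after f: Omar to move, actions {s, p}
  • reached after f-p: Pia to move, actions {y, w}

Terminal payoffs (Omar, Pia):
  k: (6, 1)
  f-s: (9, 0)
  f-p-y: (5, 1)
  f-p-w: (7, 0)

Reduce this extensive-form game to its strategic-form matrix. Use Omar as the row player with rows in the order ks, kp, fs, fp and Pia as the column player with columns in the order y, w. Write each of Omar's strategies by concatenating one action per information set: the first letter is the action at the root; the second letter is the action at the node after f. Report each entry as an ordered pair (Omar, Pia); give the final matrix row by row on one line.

ks: (6,1) (6,1) | kp: (6,1) (6,1) | fs: (9,0) (9,0) | fp: (5,1) (7,0)

Row ks: y→(6,1), w→(6,1)
Row kp: y→(6,1), w→(6,1)
Row fs: y→(9,0), w→(9,0)
Row fp: y→(5,1), w→(7,0)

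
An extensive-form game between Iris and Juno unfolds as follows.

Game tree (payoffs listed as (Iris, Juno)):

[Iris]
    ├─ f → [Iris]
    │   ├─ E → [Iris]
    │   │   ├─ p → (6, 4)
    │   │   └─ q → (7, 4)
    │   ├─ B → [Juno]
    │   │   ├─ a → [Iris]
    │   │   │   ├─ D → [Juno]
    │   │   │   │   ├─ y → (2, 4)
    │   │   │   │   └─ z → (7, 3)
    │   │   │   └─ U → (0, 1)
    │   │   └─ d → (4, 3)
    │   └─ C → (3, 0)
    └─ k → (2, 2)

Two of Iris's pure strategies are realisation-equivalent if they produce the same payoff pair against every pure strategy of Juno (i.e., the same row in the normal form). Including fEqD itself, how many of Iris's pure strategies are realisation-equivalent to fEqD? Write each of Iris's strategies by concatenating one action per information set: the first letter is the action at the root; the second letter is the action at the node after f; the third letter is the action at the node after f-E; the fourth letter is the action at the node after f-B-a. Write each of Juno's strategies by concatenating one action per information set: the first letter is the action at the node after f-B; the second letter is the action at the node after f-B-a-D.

Row for fEqD (columns ay, az, dy, dz): (7,4) (7,4) (7,4) (7,4).
Under fEqD, Iris's choice at the node after f-B-a can never be reached regardless of what Juno does, so varying those choices leaves every outcome unchanged.
Holding the reachable choices fixed and varying the unreachable one freely already gives 2 equivalent strategies.
No other strategy reproduces this row, so those 2 are the full class: fEqD, fEqU.

2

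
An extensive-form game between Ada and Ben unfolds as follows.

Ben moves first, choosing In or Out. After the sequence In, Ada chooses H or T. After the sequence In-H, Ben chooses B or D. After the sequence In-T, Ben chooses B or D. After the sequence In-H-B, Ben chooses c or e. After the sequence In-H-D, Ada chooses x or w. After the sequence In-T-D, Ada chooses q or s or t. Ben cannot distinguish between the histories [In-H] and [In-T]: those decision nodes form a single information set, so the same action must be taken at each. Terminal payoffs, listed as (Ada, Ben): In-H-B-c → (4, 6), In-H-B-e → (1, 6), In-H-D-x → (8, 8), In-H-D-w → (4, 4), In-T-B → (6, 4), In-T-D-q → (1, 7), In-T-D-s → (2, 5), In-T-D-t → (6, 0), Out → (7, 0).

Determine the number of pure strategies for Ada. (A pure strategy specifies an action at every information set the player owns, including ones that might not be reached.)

Ada owns the node after In with actions {H, T} — two choices.
Ada owns the node after In-H-D with actions {x, w} — two choices.
Ada owns the node after In-T-D with actions {q, s, t} — three choices.
A pure strategy fixes one action at each information set independently, so the count is the product 2 × 2 × 3 = 12.
(For reference, Ben has 8 pure strategies, giving a 12×8 normal-form matrix.)

12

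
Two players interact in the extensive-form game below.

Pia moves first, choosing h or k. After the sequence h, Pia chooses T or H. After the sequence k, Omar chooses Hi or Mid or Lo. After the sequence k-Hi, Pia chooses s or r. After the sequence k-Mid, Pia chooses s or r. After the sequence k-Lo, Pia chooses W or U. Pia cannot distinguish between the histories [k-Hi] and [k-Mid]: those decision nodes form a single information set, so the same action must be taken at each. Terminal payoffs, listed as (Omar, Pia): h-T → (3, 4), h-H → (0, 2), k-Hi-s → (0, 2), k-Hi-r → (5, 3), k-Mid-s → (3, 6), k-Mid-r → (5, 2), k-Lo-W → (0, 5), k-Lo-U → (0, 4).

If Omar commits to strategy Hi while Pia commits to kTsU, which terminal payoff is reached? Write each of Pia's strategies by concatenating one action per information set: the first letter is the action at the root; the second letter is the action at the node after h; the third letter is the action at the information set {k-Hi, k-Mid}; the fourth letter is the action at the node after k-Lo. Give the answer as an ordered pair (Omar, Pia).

Trace the play path from the root:
  Pia plays k
  Omar plays Hi at [k]
  Pia plays s at [k-Hi]
→ terminal payoff (0, 2).
(Pia's choice at the node after h is never reached on this path, so it doesn't affect the outcome.)

(0, 2)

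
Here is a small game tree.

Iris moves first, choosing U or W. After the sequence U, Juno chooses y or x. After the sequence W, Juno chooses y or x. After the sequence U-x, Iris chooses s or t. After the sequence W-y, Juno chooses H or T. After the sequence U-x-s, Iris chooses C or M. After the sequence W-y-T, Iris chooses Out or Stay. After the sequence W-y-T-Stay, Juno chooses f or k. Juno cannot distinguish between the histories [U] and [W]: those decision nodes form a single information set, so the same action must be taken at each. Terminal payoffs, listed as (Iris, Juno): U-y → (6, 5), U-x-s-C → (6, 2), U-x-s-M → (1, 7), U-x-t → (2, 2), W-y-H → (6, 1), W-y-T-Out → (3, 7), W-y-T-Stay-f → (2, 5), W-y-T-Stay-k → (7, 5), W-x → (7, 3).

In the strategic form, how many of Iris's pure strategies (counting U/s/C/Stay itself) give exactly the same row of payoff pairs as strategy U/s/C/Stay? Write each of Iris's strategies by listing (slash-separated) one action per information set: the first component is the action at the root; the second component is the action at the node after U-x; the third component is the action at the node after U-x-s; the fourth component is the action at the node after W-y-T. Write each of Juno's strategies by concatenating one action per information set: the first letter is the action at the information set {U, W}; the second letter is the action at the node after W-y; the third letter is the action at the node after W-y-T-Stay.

2

Row for U/s/C/Stay (columns yHf, yHk, yTf, yTk, xHf, xHk, xTf, xTk): (6,5) (6,5) (6,5) (6,5) (6,2) (6,2) (6,2) (6,2).
Under U/s/C/Stay, Iris's choice at the node after W-y-T can never be reached regardless of what Juno does, so varying those choices leaves every outcome unchanged.
Holding the reachable choices fixed and varying the unreachable one freely already gives 2 equivalent strategies.
No other strategy reproduces this row, so those 2 are the full class: U/s/C/Out, U/s/C/Stay.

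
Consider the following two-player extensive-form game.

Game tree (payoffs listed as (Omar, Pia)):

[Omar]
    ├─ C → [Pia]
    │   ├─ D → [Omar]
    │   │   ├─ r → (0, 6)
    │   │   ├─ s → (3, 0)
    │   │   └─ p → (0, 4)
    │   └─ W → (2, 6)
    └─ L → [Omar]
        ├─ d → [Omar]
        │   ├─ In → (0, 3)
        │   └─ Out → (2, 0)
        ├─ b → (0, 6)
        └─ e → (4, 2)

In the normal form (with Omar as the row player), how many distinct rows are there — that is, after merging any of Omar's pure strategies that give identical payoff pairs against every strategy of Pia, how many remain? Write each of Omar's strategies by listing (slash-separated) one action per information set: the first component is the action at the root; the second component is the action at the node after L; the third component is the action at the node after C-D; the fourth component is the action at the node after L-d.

7

Omar has 36 pure strategies: C/d/r/In, C/d/r/Out, C/d/s/In, C/d/s/Out, C/d/p/In, C/d/p/Out, C/b/r/In, C/b/r/Out, C/b/s/In, C/b/s/Out, C/b/p/In, C/b/p/Out, C/e/r/In, C/e/r/Out, C/e/s/In, C/e/s/Out, C/e/p/In, C/e/p/Out, L/d/r/In, L/d/r/Out, L/d/s/In, L/d/s/Out, L/d/p/In, L/d/p/Out, L/b/r/In, L/b/r/Out, L/b/s/In, L/b/s/Out, L/b/p/In, L/b/p/Out, L/e/r/In, L/e/r/Out, L/e/s/In, L/e/s/Out, L/e/p/In, L/e/p/Out. Columns: D, W.
{C/d/r/In, C/d/r/Out, C/b/r/In, C/b/r/Out, C/e/r/In, C/e/r/Out} → row (0,6) (2,6)
{C/d/s/In, C/d/s/Out, C/b/s/In, C/b/s/Out, C/e/s/In, C/e/s/Out} → row (3,0) (2,6)
{C/d/p/In, C/d/p/Out, C/b/p/In, C/b/p/Out, C/e/p/In, C/e/p/Out} → row (0,4) (2,6)
{L/d/r/In, L/d/s/In, L/d/p/In} → row (0,3) (0,3)
{L/d/r/Out, L/d/s/Out, L/d/p/Out} → row (2,0) (2,0)
{L/b/r/In, L/b/r/Out, L/b/s/In, L/b/s/Out, L/b/p/In, L/b/p/Out} → row (0,6) (0,6)
{L/e/r/In, L/e/r/Out, L/e/s/In, L/e/s/Out, L/e/p/In, L/e/p/Out} → row (4,2) (4,2)
That's 7 distinct rows out of 36 strategies.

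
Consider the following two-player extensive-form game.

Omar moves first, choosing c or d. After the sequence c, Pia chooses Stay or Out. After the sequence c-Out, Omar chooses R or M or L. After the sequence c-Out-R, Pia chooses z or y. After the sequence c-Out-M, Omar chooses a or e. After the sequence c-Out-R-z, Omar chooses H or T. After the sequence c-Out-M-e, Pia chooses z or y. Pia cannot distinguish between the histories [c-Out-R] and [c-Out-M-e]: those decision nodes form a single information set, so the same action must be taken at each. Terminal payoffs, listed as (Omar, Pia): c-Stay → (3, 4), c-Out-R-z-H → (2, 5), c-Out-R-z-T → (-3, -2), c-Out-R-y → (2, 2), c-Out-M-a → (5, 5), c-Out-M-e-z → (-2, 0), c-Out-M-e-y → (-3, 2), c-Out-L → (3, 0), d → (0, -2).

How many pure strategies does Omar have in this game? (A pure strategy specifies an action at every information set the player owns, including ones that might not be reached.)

24

Omar owns the root with actions {c, d} — two choices.
Omar owns the node after c-Out with actions {R, M, L} — three choices.
Omar owns the node after c-Out-M with actions {a, e} — two choices.
Omar owns the node after c-Out-R-z with actions {H, T} — two choices.
A pure strategy fixes one action at each information set independently, so the count is the product 2 × 3 × 2 × 2 = 24.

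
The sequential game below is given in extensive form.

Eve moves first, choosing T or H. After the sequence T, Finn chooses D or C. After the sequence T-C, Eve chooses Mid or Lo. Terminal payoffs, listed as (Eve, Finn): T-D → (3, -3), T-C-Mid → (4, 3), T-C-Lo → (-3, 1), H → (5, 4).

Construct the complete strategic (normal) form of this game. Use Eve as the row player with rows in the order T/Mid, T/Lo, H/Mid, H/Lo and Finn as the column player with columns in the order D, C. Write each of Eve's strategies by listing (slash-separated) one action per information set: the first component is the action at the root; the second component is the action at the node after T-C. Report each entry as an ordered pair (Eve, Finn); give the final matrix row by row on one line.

T/Mid: (3,-3) (4,3) | T/Lo: (3,-3) (-3,1) | H/Mid: (5,4) (5,4) | H/Lo: (5,4) (5,4)

             D        C
T/Mid   (3,-3)    (4,3)
 T/Lo   (3,-3)   (-3,1)
H/Mid    (5,4)    (5,4)
 H/Lo    (5,4)    (5,4)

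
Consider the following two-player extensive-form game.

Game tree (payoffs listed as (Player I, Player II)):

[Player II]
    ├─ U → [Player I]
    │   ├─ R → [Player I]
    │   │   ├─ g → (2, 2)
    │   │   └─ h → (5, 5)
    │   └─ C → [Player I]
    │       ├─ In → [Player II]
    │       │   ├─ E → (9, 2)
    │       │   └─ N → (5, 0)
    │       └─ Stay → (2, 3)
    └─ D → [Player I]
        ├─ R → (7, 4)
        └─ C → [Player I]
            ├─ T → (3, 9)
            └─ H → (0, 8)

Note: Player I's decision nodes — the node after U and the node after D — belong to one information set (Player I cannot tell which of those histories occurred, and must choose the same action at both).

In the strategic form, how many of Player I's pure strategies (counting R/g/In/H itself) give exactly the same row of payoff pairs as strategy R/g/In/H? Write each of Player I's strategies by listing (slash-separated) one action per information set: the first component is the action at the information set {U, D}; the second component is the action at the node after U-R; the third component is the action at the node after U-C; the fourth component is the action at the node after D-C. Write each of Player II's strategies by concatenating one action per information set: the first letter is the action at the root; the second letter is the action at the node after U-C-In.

4

Row for R/g/In/H (columns UE, UN, DE, DN): (2,2) (2,2) (7,4) (7,4).
Under R/g/In/H, Player I's choice at the node after U-C and at the node after D-C can never be reached regardless of what Player II does, so varying those choices leaves every outcome unchanged.
Holding the reachable choices fixed and varying the unreachable ones freely already gives 2 × 2 = 4 equivalent strategies.
No other strategy reproduces this row, so those 4 are the full class: R/g/In/T, R/g/In/H, R/g/Stay/T, R/g/Stay/H.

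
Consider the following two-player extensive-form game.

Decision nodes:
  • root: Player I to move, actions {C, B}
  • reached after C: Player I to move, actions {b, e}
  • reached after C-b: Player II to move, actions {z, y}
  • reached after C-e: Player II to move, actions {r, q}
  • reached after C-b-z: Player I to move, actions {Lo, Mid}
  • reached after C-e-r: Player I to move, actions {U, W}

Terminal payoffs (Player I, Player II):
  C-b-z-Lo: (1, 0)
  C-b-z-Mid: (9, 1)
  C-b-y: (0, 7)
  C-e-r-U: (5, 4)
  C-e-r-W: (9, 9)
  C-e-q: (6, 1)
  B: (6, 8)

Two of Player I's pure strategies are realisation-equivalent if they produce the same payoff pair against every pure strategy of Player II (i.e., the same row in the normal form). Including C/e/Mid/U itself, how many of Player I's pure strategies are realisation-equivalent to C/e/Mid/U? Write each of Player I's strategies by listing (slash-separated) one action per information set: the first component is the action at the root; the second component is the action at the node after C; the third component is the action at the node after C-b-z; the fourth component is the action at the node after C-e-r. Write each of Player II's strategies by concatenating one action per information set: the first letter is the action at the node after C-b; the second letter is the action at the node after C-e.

Row for C/e/Mid/U (columns zr, zq, yr, yq): (5,4) (6,1) (5,4) (6,1).
Under C/e/Mid/U, Player I's choice at the node after C-b-z can never be reached regardless of what Player II does, so varying those choices leaves every outcome unchanged.
Holding the reachable choices fixed and varying the unreachable one freely already gives 2 equivalent strategies.
No other strategy reproduces this row, so those 2 are the full class: C/e/Lo/U, C/e/Mid/U.

2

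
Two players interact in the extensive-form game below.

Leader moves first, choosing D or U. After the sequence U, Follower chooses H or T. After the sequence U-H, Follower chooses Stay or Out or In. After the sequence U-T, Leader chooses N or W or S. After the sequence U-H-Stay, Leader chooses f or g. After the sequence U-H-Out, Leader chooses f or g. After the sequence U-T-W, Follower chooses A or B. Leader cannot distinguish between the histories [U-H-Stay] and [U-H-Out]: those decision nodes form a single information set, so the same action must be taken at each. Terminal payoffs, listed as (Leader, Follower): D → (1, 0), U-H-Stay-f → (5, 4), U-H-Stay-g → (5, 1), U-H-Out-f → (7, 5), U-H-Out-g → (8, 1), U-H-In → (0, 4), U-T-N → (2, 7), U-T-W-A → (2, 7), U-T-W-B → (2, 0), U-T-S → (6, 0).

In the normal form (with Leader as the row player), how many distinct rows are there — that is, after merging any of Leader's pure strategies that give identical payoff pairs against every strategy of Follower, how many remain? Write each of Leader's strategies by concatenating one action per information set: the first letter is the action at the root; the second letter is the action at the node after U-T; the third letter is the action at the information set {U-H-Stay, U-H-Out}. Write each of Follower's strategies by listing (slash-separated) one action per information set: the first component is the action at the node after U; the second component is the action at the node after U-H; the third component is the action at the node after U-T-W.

7

Leader has 12 pure strategies: DNf, DNg, DWf, DWg, DSf, DSg, UNf, UNg, UWf, UWg, USf, USg. Columns: H/Stay/A, H/Stay/B, H/Out/A, H/Out/B, H/In/A, H/In/B, T/Stay/A, T/Stay/B, T/Out/A, T/Out/B, T/In/A, T/In/B.
{DNf, DNg, DWf, DWg, DSf, DSg} → row (1,0) (1,0) (1,0) (1,0) (1,0) (1,0) (1,0) (1,0) (1,0) (1,0) (1,0) (1,0)
{UNf} → row (5,4) (5,4) (7,5) (7,5) (0,4) (0,4) (2,7) (2,7) (2,7) (2,7) (2,7) (2,7)
{UNg} → row (5,1) (5,1) (8,1) (8,1) (0,4) (0,4) (2,7) (2,7) (2,7) (2,7) (2,7) (2,7)
{UWf} → row (5,4) (5,4) (7,5) (7,5) (0,4) (0,4) (2,7) (2,0) (2,7) (2,0) (2,7) (2,0)
{UWg} → row (5,1) (5,1) (8,1) (8,1) (0,4) (0,4) (2,7) (2,0) (2,7) (2,0) (2,7) (2,0)
{USf} → row (5,4) (5,4) (7,5) (7,5) (0,4) (0,4) (6,0) (6,0) (6,0) (6,0) (6,0) (6,0)
{USg} → row (5,1) (5,1) (8,1) (8,1) (0,4) (0,4) (6,0) (6,0) (6,0) (6,0) (6,0) (6,0)
That's 7 distinct rows out of 12 strategies.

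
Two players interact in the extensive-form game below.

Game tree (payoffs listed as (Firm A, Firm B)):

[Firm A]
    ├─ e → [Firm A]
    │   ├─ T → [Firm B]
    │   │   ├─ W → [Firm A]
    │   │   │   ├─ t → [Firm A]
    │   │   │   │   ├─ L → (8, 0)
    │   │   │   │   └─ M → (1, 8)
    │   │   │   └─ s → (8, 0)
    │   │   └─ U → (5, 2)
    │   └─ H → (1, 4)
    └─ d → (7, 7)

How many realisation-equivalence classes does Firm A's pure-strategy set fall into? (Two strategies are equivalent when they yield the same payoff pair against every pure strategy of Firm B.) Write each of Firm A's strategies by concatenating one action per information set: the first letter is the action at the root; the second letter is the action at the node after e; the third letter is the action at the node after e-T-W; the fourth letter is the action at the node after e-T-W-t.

Firm A has 16 pure strategies: eTtL, eTtM, eTsL, eTsM, eHtL, eHtM, eHsL, eHsM, dTtL, dTtM, dTsL, dTsM, dHtL, dHtM, dHsL, dHsM. Columns: W, U.
{eTtL, eTsL, eTsM} → row (8,0) (5,2)
{eTtM} → row (1,8) (5,2)
{eHtL, eHtM, eHsL, eHsM} → row (1,4) (1,4)
{dTtL, dTtM, dTsL, dTsM, dHtL, dHtM, dHsL, dHsM} → row (7,7) (7,7)
That's 4 distinct rows out of 16 strategies.

4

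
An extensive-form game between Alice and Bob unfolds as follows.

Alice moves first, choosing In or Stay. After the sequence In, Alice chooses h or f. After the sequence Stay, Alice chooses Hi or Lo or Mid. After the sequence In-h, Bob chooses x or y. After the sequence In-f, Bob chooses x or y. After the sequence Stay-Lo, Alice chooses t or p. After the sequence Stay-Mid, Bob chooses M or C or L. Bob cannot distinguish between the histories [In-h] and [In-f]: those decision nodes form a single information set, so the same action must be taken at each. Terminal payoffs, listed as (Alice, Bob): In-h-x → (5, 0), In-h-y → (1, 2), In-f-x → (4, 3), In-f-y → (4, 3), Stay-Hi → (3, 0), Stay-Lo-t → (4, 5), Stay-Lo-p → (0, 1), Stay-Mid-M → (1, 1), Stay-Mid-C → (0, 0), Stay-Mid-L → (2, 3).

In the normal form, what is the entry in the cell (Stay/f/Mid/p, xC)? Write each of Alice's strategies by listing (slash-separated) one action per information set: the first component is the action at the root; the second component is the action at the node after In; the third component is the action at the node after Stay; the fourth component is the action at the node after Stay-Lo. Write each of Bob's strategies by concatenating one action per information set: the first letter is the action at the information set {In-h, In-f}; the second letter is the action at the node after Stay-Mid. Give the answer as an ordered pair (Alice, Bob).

Trace the play path from the root:
  Alice plays Stay
  Alice plays Mid at [Stay]
  Bob plays C at [Stay-Mid]
→ terminal payoff (0, 0).
(Alice's choice at the node after In is never reached on this path, so it doesn't affect the outcome.)

(0, 0)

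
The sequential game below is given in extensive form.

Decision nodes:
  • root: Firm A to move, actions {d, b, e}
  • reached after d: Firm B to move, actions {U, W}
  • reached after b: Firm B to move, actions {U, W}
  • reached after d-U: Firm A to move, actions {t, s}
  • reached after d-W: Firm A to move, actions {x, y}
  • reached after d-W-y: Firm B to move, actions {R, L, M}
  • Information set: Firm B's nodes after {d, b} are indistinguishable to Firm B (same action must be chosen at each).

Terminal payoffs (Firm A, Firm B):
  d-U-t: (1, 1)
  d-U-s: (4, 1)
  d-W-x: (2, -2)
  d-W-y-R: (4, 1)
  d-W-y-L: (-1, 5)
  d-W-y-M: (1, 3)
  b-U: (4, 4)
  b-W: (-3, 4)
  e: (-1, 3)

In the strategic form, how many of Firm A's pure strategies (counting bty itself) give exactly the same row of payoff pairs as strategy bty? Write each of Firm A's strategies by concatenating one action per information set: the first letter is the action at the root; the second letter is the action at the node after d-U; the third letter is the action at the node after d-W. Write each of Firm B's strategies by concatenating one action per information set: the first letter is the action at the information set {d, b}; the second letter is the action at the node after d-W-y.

4

Row for bty (columns UR, UL, UM, WR, WL, WM): (4,4) (4,4) (4,4) (-3,4) (-3,4) (-3,4).
Under bty, Firm A's choice at the node after d-U and at the node after d-W can never be reached regardless of what Firm B does, so varying those choices leaves every outcome unchanged.
Holding the reachable choices fixed and varying the unreachable ones freely already gives 2 × 2 = 4 equivalent strategies.
No other strategy reproduces this row, so those 4 are the full class: btx, bty, bsx, bsy.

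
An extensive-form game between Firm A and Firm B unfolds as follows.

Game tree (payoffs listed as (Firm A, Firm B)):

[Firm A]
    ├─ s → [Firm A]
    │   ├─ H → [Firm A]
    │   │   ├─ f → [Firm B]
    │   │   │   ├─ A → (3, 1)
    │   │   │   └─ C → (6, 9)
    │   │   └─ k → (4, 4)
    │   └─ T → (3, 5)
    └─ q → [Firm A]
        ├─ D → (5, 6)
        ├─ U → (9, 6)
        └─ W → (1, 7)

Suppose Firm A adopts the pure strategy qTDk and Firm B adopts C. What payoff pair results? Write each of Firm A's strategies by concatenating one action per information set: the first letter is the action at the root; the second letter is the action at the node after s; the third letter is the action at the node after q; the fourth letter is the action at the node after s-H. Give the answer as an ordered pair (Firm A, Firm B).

Trace the play path from the root:
  Firm A plays q
  Firm A plays D at [q]
→ terminal payoff (5, 6).
(Firm A's choice at the node after s is never reached on this path, so it doesn't affect the outcome.)

(5, 6)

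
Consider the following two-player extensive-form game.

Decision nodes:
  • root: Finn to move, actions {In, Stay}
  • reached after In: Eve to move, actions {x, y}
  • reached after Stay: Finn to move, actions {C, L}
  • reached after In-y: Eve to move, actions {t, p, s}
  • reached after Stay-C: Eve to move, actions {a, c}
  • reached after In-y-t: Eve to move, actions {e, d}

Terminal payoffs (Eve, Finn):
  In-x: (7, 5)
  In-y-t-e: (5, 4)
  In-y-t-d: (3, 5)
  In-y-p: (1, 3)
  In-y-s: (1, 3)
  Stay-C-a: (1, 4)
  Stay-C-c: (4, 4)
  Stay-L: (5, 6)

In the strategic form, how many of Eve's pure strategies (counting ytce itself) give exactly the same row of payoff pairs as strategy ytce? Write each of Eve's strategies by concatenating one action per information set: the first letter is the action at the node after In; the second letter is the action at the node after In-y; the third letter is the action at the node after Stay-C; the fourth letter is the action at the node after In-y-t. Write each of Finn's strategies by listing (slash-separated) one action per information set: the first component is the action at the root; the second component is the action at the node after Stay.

Row for ytce (columns In/C, In/L, Stay/C, Stay/L): (5,4) (5,4) (4,4) (5,6).
Every one of Eve's information sets is on the play path for some reply by Finn when Eve follows ytce.
Changing the action at any of them therefore changes at least one column, so only ytce itself gives this row.

1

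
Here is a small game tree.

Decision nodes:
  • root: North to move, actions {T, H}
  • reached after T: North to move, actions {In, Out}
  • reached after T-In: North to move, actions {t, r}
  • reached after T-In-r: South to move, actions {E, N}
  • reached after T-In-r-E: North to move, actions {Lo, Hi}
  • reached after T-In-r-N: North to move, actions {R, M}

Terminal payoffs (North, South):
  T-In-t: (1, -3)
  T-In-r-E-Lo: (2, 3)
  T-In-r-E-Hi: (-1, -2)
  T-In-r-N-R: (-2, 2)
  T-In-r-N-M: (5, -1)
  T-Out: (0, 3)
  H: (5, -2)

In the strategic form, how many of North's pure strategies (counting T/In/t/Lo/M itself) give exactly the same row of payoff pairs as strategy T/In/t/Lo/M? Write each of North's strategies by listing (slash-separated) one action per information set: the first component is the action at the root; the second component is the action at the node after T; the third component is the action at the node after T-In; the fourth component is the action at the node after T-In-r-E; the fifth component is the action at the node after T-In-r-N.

Row for T/In/t/Lo/M (columns E, N): (1,-3) (1,-3).
Under T/In/t/Lo/M, North's choice at the node after T-In-r-E and at the node after T-In-r-N can never be reached regardless of what South does, so varying those choices leaves every outcome unchanged.
Holding the reachable choices fixed and varying the unreachable ones freely already gives 2 × 2 = 4 equivalent strategies.
No other strategy reproduces this row, so those 4 are the full class: T/In/t/Lo/R, T/In/t/Lo/M, T/In/t/Hi/R, T/In/t/Hi/M.

4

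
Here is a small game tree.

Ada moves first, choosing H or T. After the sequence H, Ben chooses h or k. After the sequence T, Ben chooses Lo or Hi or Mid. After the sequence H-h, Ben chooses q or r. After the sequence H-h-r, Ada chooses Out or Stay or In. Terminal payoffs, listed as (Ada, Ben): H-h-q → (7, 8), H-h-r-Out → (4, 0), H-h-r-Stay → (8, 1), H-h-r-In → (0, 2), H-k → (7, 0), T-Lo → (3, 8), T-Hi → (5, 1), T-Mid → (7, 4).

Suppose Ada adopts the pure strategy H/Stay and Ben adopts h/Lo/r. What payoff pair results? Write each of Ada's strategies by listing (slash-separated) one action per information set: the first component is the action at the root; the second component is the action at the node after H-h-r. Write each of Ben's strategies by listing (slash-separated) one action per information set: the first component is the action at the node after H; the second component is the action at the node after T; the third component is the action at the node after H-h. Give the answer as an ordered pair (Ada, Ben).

Trace the play path from the root:
  Ada plays H
  Ben plays h at [H]
  Ben plays r at [H-h]
  Ada plays Stay at [H-h-r]
→ terminal payoff (8, 1).
(Ben's choice at the node after T is never reached on this path, so it doesn't affect the outcome.)

(8, 1)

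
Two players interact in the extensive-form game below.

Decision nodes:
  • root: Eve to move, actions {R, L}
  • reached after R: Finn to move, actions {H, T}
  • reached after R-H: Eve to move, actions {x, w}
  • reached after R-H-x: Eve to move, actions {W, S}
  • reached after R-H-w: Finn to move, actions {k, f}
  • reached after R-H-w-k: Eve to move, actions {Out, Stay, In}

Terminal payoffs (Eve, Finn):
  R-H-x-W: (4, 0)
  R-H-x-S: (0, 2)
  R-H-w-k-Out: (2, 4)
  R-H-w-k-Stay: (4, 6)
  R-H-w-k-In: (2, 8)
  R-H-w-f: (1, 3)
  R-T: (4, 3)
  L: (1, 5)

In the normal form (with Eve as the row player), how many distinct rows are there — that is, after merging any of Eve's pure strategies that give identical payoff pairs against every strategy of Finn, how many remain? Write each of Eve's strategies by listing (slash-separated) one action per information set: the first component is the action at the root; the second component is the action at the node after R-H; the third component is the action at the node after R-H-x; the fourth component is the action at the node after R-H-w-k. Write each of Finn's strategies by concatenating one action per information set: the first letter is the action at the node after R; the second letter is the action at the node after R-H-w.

Eve has 24 pure strategies: R/x/W/Out, R/x/W/Stay, R/x/W/In, R/x/S/Out, R/x/S/Stay, R/x/S/In, R/w/W/Out, R/w/W/Stay, R/w/W/In, R/w/S/Out, R/w/S/Stay, R/w/S/In, L/x/W/Out, L/x/W/Stay, L/x/W/In, L/x/S/Out, L/x/S/Stay, L/x/S/In, L/w/W/Out, L/w/W/Stay, L/w/W/In, L/w/S/Out, L/w/S/Stay, L/w/S/In. Columns: Hk, Hf, Tk, Tf.
{R/x/W/Out, R/x/W/Stay, R/x/W/In} → row (4,0) (4,0) (4,3) (4,3)
{R/x/S/Out, R/x/S/Stay, R/x/S/In} → row (0,2) (0,2) (4,3) (4,3)
{R/w/W/Out, R/w/S/Out} → row (2,4) (1,3) (4,3) (4,3)
{R/w/W/Stay, R/w/S/Stay} → row (4,6) (1,3) (4,3) (4,3)
{R/w/W/In, R/w/S/In} → row (2,8) (1,3) (4,3) (4,3)
{L/x/W/Out, L/x/W/Stay, L/x/W/In, L/x/S/Out, L/x/S/Stay, L/x/S/In, L/w/W/Out, L/w/W/Stay, L/w/W/In, L/w/S/Out, L/w/S/Stay, L/w/S/In} → row (1,5) (1,5) (1,5) (1,5)
That's 6 distinct rows out of 24 strategies.

6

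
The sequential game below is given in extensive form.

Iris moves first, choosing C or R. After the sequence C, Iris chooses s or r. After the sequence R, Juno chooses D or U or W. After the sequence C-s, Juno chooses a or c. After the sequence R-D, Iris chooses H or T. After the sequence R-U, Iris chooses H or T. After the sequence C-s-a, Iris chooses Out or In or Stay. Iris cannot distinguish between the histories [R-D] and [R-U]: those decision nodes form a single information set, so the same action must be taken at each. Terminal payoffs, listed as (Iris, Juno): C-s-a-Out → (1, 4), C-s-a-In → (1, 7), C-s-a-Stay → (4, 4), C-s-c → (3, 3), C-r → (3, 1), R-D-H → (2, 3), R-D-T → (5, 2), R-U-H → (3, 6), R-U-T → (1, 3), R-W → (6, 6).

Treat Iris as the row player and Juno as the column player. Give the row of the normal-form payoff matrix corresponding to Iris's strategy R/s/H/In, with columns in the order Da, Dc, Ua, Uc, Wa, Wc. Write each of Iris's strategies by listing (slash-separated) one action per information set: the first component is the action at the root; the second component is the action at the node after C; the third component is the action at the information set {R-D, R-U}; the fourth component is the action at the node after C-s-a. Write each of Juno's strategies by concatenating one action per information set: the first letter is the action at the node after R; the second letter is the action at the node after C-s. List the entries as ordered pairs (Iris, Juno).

(2,3) (2,3) (3,6) (3,6) (6,6) (6,6)

vs Da: Iris plays R → Juno plays D at [R] → Iris plays H at [R-D] → (2, 3)
vs Dc: Iris plays R → Juno plays D at [R] → Iris plays H at [R-D] → (2, 3)
vs Ua: Iris plays R → Juno plays U at [R] → Iris plays H at [R-U] → (3, 6)
vs Uc: Iris plays R → Juno plays U at [R] → Iris plays H at [R-U] → (3, 6)
vs Wa: Iris plays R → Juno plays W at [R] → (6, 6)
vs Wc: Iris plays R → Juno plays W at [R] → (6, 6)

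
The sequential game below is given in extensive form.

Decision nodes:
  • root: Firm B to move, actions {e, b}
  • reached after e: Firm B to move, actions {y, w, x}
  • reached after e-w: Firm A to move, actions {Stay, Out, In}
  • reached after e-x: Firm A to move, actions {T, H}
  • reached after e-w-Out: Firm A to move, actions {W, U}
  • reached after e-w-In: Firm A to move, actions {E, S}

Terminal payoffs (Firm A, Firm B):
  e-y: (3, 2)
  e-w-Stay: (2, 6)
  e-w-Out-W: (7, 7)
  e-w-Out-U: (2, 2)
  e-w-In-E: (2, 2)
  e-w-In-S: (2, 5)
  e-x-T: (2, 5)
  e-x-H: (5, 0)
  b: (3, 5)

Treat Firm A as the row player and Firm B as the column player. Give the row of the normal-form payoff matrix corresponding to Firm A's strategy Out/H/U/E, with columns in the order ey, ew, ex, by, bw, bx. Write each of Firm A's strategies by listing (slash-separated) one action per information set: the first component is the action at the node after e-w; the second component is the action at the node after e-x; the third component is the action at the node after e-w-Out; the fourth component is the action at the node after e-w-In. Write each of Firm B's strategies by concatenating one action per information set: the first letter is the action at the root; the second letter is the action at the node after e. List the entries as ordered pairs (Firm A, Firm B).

(3,2) (2,2) (5,0) (3,5) (3,5) (3,5)

vs ey: Firm B plays e → Firm B plays y at [e] → (3, 2)
vs ew: Firm B plays e → Firm B plays w at [e] → Firm A plays Out at [e-w] → Firm A plays U at [e-w-Out] → (2, 2)
vs ex: Firm B plays e → Firm B plays x at [e] → Firm A plays H at [e-x] → (5, 0)
vs by: Firm B plays b → (3, 5)
vs bw: Firm B plays b → (3, 5)
vs bx: Firm B plays b → (3, 5)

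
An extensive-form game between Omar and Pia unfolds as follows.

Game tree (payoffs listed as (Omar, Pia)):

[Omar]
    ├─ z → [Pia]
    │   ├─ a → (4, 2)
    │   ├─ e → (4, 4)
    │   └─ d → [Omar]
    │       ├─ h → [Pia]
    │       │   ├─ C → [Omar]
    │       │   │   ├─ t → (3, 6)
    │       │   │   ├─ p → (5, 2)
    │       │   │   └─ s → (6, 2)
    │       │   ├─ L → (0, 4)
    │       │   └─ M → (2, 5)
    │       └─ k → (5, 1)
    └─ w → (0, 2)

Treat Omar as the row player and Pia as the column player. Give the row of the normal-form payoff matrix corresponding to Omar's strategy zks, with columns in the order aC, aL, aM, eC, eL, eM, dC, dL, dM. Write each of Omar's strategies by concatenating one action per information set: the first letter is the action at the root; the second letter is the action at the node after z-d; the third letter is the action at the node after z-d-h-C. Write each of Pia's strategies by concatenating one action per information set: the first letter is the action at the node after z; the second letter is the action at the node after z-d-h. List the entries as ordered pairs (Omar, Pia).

(4,2) (4,2) (4,2) (4,4) (4,4) (4,4) (5,1) (5,1) (5,1)

vs aC: Omar plays z → Pia plays a at [z] → (4, 2)
vs aL: Omar plays z → Pia plays a at [z] → (4, 2)
vs aM: Omar plays z → Pia plays a at [z] → (4, 2)
vs eC: Omar plays z → Pia plays e at [z] → (4, 4)
vs eL: Omar plays z → Pia plays e at [z] → (4, 4)
vs eM: Omar plays z → Pia plays e at [z] → (4, 4)
vs dC: Omar plays z → Pia plays d at [z] → Omar plays k at [z-d] → (5, 1)
vs dL: Omar plays z → Pia plays d at [z] → Omar plays k at [z-d] → (5, 1)
vs dM: Omar plays z → Pia plays d at [z] → Omar plays k at [z-d] → (5, 1)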